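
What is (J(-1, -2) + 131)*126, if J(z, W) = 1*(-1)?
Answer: 16380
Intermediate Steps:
J(z, W) = -1
(J(-1, -2) + 131)*126 = (-1 + 131)*126 = 130*126 = 16380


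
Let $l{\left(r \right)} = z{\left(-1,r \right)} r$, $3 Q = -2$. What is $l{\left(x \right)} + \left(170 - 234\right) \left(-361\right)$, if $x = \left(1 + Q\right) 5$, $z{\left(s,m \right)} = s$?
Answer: $\frac{69307}{3} \approx 23102.0$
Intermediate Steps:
$Q = - \frac{2}{3}$ ($Q = \frac{1}{3} \left(-2\right) = - \frac{2}{3} \approx -0.66667$)
$x = \frac{5}{3}$ ($x = \left(1 - \frac{2}{3}\right) 5 = \frac{1}{3} \cdot 5 = \frac{5}{3} \approx 1.6667$)
$l{\left(r \right)} = - r$
$l{\left(x \right)} + \left(170 - 234\right) \left(-361\right) = \left(-1\right) \frac{5}{3} + \left(170 - 234\right) \left(-361\right) = - \frac{5}{3} - -23104 = - \frac{5}{3} + 23104 = \frac{69307}{3}$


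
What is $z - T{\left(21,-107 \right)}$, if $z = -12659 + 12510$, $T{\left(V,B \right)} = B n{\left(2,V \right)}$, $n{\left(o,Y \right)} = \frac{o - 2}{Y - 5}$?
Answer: $-149$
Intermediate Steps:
$n{\left(o,Y \right)} = \frac{-2 + o}{-5 + Y}$
$T{\left(V,B \right)} = 0$ ($T{\left(V,B \right)} = B \frac{-2 + 2}{-5 + V} = B \frac{1}{-5 + V} 0 = B 0 = 0$)
$z = -149$
$z - T{\left(21,-107 \right)} = -149 - 0 = -149 + 0 = -149$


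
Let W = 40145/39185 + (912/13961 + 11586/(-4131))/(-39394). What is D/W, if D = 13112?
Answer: 572216566206124422/44712872746313 ≈ 12798.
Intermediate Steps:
W = 178851490985252/174562710862149 (W = 40145*(1/39185) + (912*(1/13961) + 11586*(-1/4131))*(-1/39394) = 8029/7837 + (912/13961 - 3862/1377)*(-1/39394) = 8029/7837 - 52661558/19224297*(-1/39394) = 8029/7837 + 26330779/378660978009 = 178851490985252/174562710862149 ≈ 1.0246)
D/W = 13112/(178851490985252/174562710862149) = 13112*(174562710862149/178851490985252) = 572216566206124422/44712872746313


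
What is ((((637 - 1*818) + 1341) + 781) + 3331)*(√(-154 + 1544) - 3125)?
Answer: -16475000 + 5272*√1390 ≈ -1.6278e+7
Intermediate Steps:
((((637 - 1*818) + 1341) + 781) + 3331)*(√(-154 + 1544) - 3125) = ((((637 - 818) + 1341) + 781) + 3331)*(√1390 - 3125) = (((-181 + 1341) + 781) + 3331)*(-3125 + √1390) = ((1160 + 781) + 3331)*(-3125 + √1390) = (1941 + 3331)*(-3125 + √1390) = 5272*(-3125 + √1390) = -16475000 + 5272*√1390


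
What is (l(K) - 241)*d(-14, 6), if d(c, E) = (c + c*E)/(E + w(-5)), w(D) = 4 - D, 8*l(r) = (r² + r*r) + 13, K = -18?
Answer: 62083/60 ≈ 1034.7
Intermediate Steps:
l(r) = 13/8 + r²/4 (l(r) = ((r² + r*r) + 13)/8 = ((r² + r²) + 13)/8 = (2*r² + 13)/8 = (13 + 2*r²)/8 = 13/8 + r²/4)
d(c, E) = (c + E*c)/(9 + E) (d(c, E) = (c + c*E)/(E + (4 - 1*(-5))) = (c + E*c)/(E + (4 + 5)) = (c + E*c)/(E + 9) = (c + E*c)/(9 + E))
(l(K) - 241)*d(-14, 6) = ((13/8 + (¼)*(-18)²) - 241)*(-14*(1 + 6)/(9 + 6)) = ((13/8 + (¼)*324) - 241)*(-14*7/15) = ((13/8 + 81) - 241)*(-14*1/15*7) = (661/8 - 241)*(-98/15) = -1267/8*(-98/15) = 62083/60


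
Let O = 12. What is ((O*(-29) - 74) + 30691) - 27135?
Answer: 3134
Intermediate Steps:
((O*(-29) - 74) + 30691) - 27135 = ((12*(-29) - 74) + 30691) - 27135 = ((-348 - 74) + 30691) - 27135 = (-422 + 30691) - 27135 = 30269 - 27135 = 3134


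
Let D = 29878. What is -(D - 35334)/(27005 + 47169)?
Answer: 2728/37087 ≈ 0.073557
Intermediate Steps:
-(D - 35334)/(27005 + 47169) = -(29878 - 35334)/(27005 + 47169) = -(-5456)/74174 = -1*(-2728/37087) = 2728/37087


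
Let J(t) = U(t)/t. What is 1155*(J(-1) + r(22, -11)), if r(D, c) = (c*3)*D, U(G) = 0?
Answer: -838530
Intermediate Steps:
r(D, c) = 3*D*c (r(D, c) = (3*c)*D = 3*D*c)
J(t) = 0 (J(t) = 0/t = 0)
1155*(J(-1) + r(22, -11)) = 1155*(0 + 3*22*(-11)) = 1155*(0 - 726) = 1155*(-726) = -838530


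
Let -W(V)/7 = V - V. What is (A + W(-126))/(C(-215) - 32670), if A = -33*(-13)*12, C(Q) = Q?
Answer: -5148/32885 ≈ -0.15655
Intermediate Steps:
W(V) = 0 (W(V) = -7*(V - V) = -7*0 = 0)
A = 5148 (A = 429*12 = 5148)
(A + W(-126))/(C(-215) - 32670) = (5148 + 0)/(-215 - 32670) = 5148/(-32885) = 5148*(-1/32885) = -5148/32885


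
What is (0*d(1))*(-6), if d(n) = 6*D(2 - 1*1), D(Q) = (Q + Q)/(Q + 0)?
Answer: 0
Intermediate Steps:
D(Q) = 2 (D(Q) = (2*Q)/Q = 2)
d(n) = 12 (d(n) = 6*2 = 12)
(0*d(1))*(-6) = (0*12)*(-6) = 0*(-6) = 0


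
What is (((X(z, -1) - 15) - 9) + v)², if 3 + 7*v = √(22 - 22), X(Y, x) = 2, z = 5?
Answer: 24649/49 ≈ 503.04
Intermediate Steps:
v = -3/7 (v = -3/7 + √(22 - 22)/7 = -3/7 + √0/7 = -3/7 + (⅐)*0 = -3/7 + 0 = -3/7 ≈ -0.42857)
(((X(z, -1) - 15) - 9) + v)² = (((2 - 15) - 9) - 3/7)² = ((-13 - 9) - 3/7)² = (-22 - 3/7)² = (-157/7)² = 24649/49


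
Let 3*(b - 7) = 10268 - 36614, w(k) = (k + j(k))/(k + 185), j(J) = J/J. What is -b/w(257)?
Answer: 646425/43 ≈ 15033.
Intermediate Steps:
j(J) = 1
w(k) = (1 + k)/(185 + k) (w(k) = (k + 1)/(k + 185) = (1 + k)/(185 + k))
b = -8775 (b = 7 + (10268 - 36614)/3 = 7 + (⅓)*(-26346) = 7 - 8782 = -8775)
-b/w(257) = -(-8775)/((1 + 257)/(185 + 257)) = -(-8775)/(258/442) = -(-8775)/((1/442)*258) = -(-8775)/129/221 = -(-8775)*221/129 = -1*(-646425/43) = 646425/43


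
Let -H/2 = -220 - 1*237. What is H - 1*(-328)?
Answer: 1242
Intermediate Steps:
H = 914 (H = -2*(-220 - 1*237) = -2*(-220 - 237) = -2*(-457) = 914)
H - 1*(-328) = 914 - 1*(-328) = 914 + 328 = 1242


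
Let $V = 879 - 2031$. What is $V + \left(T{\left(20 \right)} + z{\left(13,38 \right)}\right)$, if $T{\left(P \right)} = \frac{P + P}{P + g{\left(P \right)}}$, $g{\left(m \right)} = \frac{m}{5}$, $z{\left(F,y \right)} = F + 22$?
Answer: $- \frac{3346}{3} \approx -1115.3$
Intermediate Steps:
$z{\left(F,y \right)} = 22 + F$
$g{\left(m \right)} = \frac{m}{5}$ ($g{\left(m \right)} = m \frac{1}{5} = \frac{m}{5}$)
$T{\left(P \right)} = \frac{5}{3}$ ($T{\left(P \right)} = \frac{P + P}{P + \frac{P}{5}} = \frac{2 P}{\frac{6}{5} P} = 2 P \frac{5}{6 P} = \frac{5}{3}$)
$V = -1152$ ($V = 879 - 2031 = -1152$)
$V + \left(T{\left(20 \right)} + z{\left(13,38 \right)}\right) = -1152 + \left(\frac{5}{3} + \left(22 + 13\right)\right) = -1152 + \left(\frac{5}{3} + 35\right) = -1152 + \frac{110}{3} = - \frac{3346}{3}$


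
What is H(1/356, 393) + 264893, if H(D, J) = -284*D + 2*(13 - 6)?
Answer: 23576652/89 ≈ 2.6491e+5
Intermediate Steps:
H(D, J) = 14 - 284*D (H(D, J) = -284*D + 2*7 = -284*D + 14 = 14 - 284*D)
H(1/356, 393) + 264893 = (14 - 284/356) + 264893 = (14 - 284*1/356) + 264893 = (14 - 71/89) + 264893 = 1175/89 + 264893 = 23576652/89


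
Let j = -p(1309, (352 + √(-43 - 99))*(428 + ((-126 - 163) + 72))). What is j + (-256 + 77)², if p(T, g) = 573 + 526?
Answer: 30942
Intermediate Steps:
p(T, g) = 1099
j = -1099 (j = -1*1099 = -1099)
j + (-256 + 77)² = -1099 + (-256 + 77)² = -1099 + (-179)² = -1099 + 32041 = 30942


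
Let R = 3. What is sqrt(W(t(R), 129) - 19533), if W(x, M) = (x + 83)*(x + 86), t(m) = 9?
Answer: I*sqrt(10793) ≈ 103.89*I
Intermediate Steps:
W(x, M) = (83 + x)*(86 + x)
sqrt(W(t(R), 129) - 19533) = sqrt((7138 + 9**2 + 169*9) - 19533) = sqrt((7138 + 81 + 1521) - 19533) = sqrt(8740 - 19533) = sqrt(-10793) = I*sqrt(10793)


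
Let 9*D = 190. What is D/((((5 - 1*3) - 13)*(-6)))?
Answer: 95/297 ≈ 0.31987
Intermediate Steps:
D = 190/9 (D = (⅑)*190 = 190/9 ≈ 21.111)
D/((((5 - 1*3) - 13)*(-6))) = 190/(9*((((5 - 1*3) - 13)*(-6)))) = 190/(9*((((5 - 3) - 13)*(-6)))) = 190/(9*(((2 - 13)*(-6)))) = 190/(9*((-11*(-6)))) = (190/9)/66 = (190/9)*(1/66) = 95/297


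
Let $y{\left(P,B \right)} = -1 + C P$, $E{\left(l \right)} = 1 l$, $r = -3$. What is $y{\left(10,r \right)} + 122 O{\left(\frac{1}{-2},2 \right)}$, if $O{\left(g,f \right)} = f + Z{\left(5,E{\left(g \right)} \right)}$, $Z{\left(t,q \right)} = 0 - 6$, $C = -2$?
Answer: $-509$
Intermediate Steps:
$E{\left(l \right)} = l$
$y{\left(P,B \right)} = -1 - 2 P$
$Z{\left(t,q \right)} = -6$ ($Z{\left(t,q \right)} = 0 - 6 = -6$)
$O{\left(g,f \right)} = -6 + f$ ($O{\left(g,f \right)} = f - 6 = -6 + f$)
$y{\left(10,r \right)} + 122 O{\left(\frac{1}{-2},2 \right)} = \left(-1 - 20\right) + 122 \left(-6 + 2\right) = \left(-1 - 20\right) + 122 \left(-4\right) = -21 - 488 = -509$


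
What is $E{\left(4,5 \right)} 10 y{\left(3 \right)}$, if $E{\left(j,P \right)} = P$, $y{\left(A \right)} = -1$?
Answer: $-50$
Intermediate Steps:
$E{\left(4,5 \right)} 10 y{\left(3 \right)} = 5 \cdot 10 \left(-1\right) = 50 \left(-1\right) = -50$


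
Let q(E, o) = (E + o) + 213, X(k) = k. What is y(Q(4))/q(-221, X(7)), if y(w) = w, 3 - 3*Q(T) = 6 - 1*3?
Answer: 0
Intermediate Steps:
Q(T) = 0 (Q(T) = 1 - (6 - 1*3)/3 = 1 - (6 - 3)/3 = 1 - 1/3*3 = 1 - 1 = 0)
q(E, o) = 213 + E + o
y(Q(4))/q(-221, X(7)) = 0/(213 - 221 + 7) = 0/(-1) = 0*(-1) = 0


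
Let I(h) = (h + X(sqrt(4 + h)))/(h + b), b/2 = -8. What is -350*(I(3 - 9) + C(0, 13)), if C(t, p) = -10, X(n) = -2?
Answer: 37100/11 ≈ 3372.7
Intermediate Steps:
b = -16 (b = 2*(-8) = -16)
I(h) = (-2 + h)/(-16 + h) (I(h) = (h - 2)/(h - 16) = (-2 + h)/(-16 + h))
-350*(I(3 - 9) + C(0, 13)) = -350*((-2 + (3 - 9))/(-16 + (3 - 9)) - 10) = -350*((-2 - 6)/(-16 - 6) - 10) = -350*(-8/(-22) - 10) = -350*(-1/22*(-8) - 10) = -350*(4/11 - 10) = -350*(-106/11) = 37100/11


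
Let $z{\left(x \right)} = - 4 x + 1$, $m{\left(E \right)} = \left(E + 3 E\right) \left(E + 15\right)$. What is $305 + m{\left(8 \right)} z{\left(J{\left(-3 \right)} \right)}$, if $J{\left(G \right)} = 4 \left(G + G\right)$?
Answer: $71697$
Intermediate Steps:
$J{\left(G \right)} = 8 G$ ($J{\left(G \right)} = 4 \cdot 2 G = 8 G$)
$m{\left(E \right)} = 4 E \left(15 + E\right)$
$z{\left(x \right)} = 1 - 4 x$
$305 + m{\left(8 \right)} z{\left(J{\left(-3 \right)} \right)} = 305 + 4 \cdot 8 \left(15 + 8\right) \left(1 - 4 \cdot 8 \left(-3\right)\right) = 305 + 4 \cdot 8 \cdot 23 \left(1 - -96\right) = 305 + 736 \left(1 + 96\right) = 305 + 736 \cdot 97 = 305 + 71392 = 71697$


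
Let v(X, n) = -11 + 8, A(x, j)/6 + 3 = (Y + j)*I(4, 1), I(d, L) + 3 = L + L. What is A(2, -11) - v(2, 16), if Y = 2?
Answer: 39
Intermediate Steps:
I(d, L) = -3 + 2*L (I(d, L) = -3 + (L + L) = -3 + 2*L)
A(x, j) = -30 - 6*j (A(x, j) = -18 + 6*((2 + j)*(-3 + 2*1)) = -18 + 6*((2 + j)*(-3 + 2)) = -18 + 6*((2 + j)*(-1)) = -18 + 6*(-2 - j) = -18 + (-12 - 6*j) = -30 - 6*j)
v(X, n) = -3
A(2, -11) - v(2, 16) = (-30 - 6*(-11)) - 1*(-3) = (-30 + 66) + 3 = 36 + 3 = 39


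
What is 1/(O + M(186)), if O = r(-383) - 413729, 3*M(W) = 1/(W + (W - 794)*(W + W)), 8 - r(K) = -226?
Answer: -677970/280337205151 ≈ -2.4184e-6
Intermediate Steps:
r(K) = 234 (r(K) = 8 - 1*(-226) = 8 + 226 = 234)
M(W) = 1/(3*(W + 2*W*(-794 + W))) (M(W) = 1/(3*(W + (W - 794)*(W + W))) = 1/(3*(W + (-794 + W)*(2*W))) = 1/(3*(W + 2*W*(-794 + W))))
O = -413495 (O = 234 - 413729 = -413495)
1/(O + M(186)) = 1/(-413495 + (1/3)/(186*(-1587 + 2*186))) = 1/(-413495 + (1/3)*(1/186)/(-1587 + 372)) = 1/(-413495 + (1/3)*(1/186)/(-1215)) = 1/(-413495 + (1/3)*(1/186)*(-1/1215)) = 1/(-413495 - 1/677970) = 1/(-280337205151/677970) = -677970/280337205151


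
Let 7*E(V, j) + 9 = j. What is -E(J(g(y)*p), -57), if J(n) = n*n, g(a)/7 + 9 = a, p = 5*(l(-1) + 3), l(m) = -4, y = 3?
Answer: 66/7 ≈ 9.4286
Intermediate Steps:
p = -5 (p = 5*(-4 + 3) = 5*(-1) = -5)
g(a) = -63 + 7*a
J(n) = n²
E(V, j) = -9/7 + j/7
-E(J(g(y)*p), -57) = -(-9/7 + (⅐)*(-57)) = -(-9/7 - 57/7) = -1*(-66/7) = 66/7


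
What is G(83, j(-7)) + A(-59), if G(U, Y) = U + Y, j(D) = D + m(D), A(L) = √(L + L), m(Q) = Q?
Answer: 69 + I*√118 ≈ 69.0 + 10.863*I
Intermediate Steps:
A(L) = √2*√L (A(L) = √(2*L) = √2*√L)
j(D) = 2*D (j(D) = D + D = 2*D)
G(83, j(-7)) + A(-59) = (83 + 2*(-7)) + √2*√(-59) = (83 - 14) + √2*(I*√59) = 69 + I*√118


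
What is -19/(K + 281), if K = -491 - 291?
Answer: 19/501 ≈ 0.037924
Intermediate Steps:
K = -782
-19/(K + 281) = -19/(-782 + 281) = -19/(-501) = -1/501*(-19) = 19/501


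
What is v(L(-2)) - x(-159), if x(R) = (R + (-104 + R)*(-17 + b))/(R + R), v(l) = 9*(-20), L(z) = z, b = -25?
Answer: -15451/106 ≈ -145.76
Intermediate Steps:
v(l) = -180
x(R) = (4368 - 41*R)/(2*R) (x(R) = (R + (-104 + R)*(-17 - 25))/(R + R) = (R + (-104 + R)*(-42))/((2*R)) = (R + (4368 - 42*R))*(1/(2*R)) = (4368 - 41*R)*(1/(2*R)) = (4368 - 41*R)/(2*R))
v(L(-2)) - x(-159) = -180 - (-41/2 + 2184/(-159)) = -180 - (-41/2 + 2184*(-1/159)) = -180 - (-41/2 - 728/53) = -180 - 1*(-3629/106) = -180 + 3629/106 = -15451/106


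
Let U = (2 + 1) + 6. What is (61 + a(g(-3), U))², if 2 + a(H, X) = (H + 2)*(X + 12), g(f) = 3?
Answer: 26896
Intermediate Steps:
U = 9 (U = 3 + 6 = 9)
a(H, X) = -2 + (2 + H)*(12 + X) (a(H, X) = -2 + (H + 2)*(X + 12) = -2 + (2 + H)*(12 + X))
(61 + a(g(-3), U))² = (61 + (22 + 2*9 + 12*3 + 3*9))² = (61 + (22 + 18 + 36 + 27))² = (61 + 103)² = 164² = 26896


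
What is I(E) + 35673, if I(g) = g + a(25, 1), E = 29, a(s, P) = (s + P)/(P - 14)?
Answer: 35700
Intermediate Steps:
a(s, P) = (P + s)/(-14 + P)
I(g) = -2 + g (I(g) = g + (1 + 25)/(-14 + 1) = g + 26/(-13) = g - 1/13*26 = g - 2 = -2 + g)
I(E) + 35673 = (-2 + 29) + 35673 = 27 + 35673 = 35700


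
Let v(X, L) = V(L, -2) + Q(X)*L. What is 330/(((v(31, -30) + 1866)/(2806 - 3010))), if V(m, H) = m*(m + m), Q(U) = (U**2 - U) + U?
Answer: 1870/699 ≈ 2.6753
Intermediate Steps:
Q(U) = U**2
V(m, H) = 2*m**2 (V(m, H) = m*(2*m) = 2*m**2)
v(X, L) = 2*L**2 + L*X**2 (v(X, L) = 2*L**2 + X**2*L = 2*L**2 + L*X**2)
330/(((v(31, -30) + 1866)/(2806 - 3010))) = 330/(((-30*(31**2 + 2*(-30)) + 1866)/(2806 - 3010))) = 330/(((-30*(961 - 60) + 1866)/(-204))) = 330/(((-30*901 + 1866)*(-1/204))) = 330/(((-27030 + 1866)*(-1/204))) = 330/((-25164*(-1/204))) = 330/(2097/17) = 330*(17/2097) = 1870/699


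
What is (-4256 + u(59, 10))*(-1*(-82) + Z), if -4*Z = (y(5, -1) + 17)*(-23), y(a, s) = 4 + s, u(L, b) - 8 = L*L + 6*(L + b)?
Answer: -69541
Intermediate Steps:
u(L, b) = 8 + L² + 6*L + 6*b (u(L, b) = 8 + (L*L + 6*(L + b)) = 8 + (L² + (6*L + 6*b)) = 8 + (L² + 6*L + 6*b) = 8 + L² + 6*L + 6*b)
Z = 115 (Z = -((4 - 1) + 17)*(-23)/4 = -(3 + 17)*(-23)/4 = -5*(-23) = -¼*(-460) = 115)
(-4256 + u(59, 10))*(-1*(-82) + Z) = (-4256 + (8 + 59² + 6*59 + 6*10))*(-1*(-82) + 115) = (-4256 + (8 + 3481 + 354 + 60))*(82 + 115) = (-4256 + 3903)*197 = -353*197 = -69541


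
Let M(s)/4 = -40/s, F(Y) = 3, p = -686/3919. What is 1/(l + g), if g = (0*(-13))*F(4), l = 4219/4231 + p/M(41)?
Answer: 1326503120/1382241433 ≈ 0.95968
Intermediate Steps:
p = -686/3919 (p = -686*1/3919 = -686/3919 ≈ -0.17504)
M(s) = -160/s (M(s) = 4*(-40/s) = -160/s)
l = 1382241433/1326503120 (l = 4219/4231 - 686/(3919*((-160/41))) = 4219*(1/4231) - 686/(3919*((-160*1/41))) = 4219/4231 - 686/(3919*(-160/41)) = 4219/4231 - 686/3919*(-41/160) = 4219/4231 + 14063/313520 = 1382241433/1326503120 ≈ 1.0420)
g = 0 (g = (0*(-13))*3 = 0*3 = 0)
1/(l + g) = 1/(1382241433/1326503120 + 0) = 1/(1382241433/1326503120) = 1326503120/1382241433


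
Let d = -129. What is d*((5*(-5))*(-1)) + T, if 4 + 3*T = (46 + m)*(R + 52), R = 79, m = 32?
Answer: 539/3 ≈ 179.67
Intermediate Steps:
T = 10214/3 (T = -4/3 + ((46 + 32)*(79 + 52))/3 = -4/3 + (78*131)/3 = -4/3 + (⅓)*10218 = -4/3 + 3406 = 10214/3 ≈ 3404.7)
d*((5*(-5))*(-1)) + T = -129*5*(-5)*(-1) + 10214/3 = -(-3225)*(-1) + 10214/3 = -129*25 + 10214/3 = -3225 + 10214/3 = 539/3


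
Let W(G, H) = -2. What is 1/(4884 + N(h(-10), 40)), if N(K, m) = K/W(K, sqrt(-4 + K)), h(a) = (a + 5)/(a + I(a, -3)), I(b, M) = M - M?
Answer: 4/19535 ≈ 0.00020476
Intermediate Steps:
I(b, M) = 0
h(a) = (5 + a)/a (h(a) = (a + 5)/(a + 0) = (5 + a)/a)
N(K, m) = -K/2 (N(K, m) = K/(-2) = K*(-1/2) = -K/2)
1/(4884 + N(h(-10), 40)) = 1/(4884 - (5 - 10)/(2*(-10))) = 1/(4884 - (-1)*(-5)/20) = 1/(4884 - 1/2*1/2) = 1/(4884 - 1/4) = 1/(19535/4) = 4/19535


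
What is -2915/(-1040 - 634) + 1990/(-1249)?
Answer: 309575/2090826 ≈ 0.14806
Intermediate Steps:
-2915/(-1040 - 634) + 1990/(-1249) = -2915/(-1674) + 1990*(-1/1249) = -2915*(-1/1674) - 1990/1249 = 2915/1674 - 1990/1249 = 309575/2090826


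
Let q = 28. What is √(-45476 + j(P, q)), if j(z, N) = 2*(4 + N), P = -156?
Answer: 2*I*√11353 ≈ 213.1*I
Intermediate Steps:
j(z, N) = 8 + 2*N
√(-45476 + j(P, q)) = √(-45476 + (8 + 2*28)) = √(-45476 + (8 + 56)) = √(-45476 + 64) = √(-45412) = 2*I*√11353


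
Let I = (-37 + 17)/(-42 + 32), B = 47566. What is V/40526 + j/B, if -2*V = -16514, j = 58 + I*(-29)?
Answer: 359/1762 ≈ 0.20375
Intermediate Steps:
I = 2 (I = -20/(-10) = -20*(-⅒) = 2)
j = 0 (j = 58 + 2*(-29) = 58 - 58 = 0)
V = 8257 (V = -½*(-16514) = 8257)
V/40526 + j/B = 8257/40526 + 0/47566 = 8257*(1/40526) + 0*(1/47566) = 359/1762 + 0 = 359/1762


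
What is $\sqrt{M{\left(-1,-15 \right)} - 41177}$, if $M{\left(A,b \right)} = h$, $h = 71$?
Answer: $i \sqrt{41106} \approx 202.75 i$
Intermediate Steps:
$M{\left(A,b \right)} = 71$
$\sqrt{M{\left(-1,-15 \right)} - 41177} = \sqrt{71 - 41177} = \sqrt{-41106} = i \sqrt{41106}$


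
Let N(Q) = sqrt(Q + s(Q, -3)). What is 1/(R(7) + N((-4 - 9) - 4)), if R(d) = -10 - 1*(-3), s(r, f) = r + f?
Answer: -7/86 - I*sqrt(37)/86 ≈ -0.081395 - 0.07073*I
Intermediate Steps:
s(r, f) = f + r
N(Q) = sqrt(-3 + 2*Q) (N(Q) = sqrt(Q + (-3 + Q)) = sqrt(-3 + 2*Q))
R(d) = -7 (R(d) = -10 + 3 = -7)
1/(R(7) + N((-4 - 9) - 4)) = 1/(-7 + sqrt(-3 + 2*((-4 - 9) - 4))) = 1/(-7 + sqrt(-3 + 2*(-13 - 4))) = 1/(-7 + sqrt(-3 + 2*(-17))) = 1/(-7 + sqrt(-3 - 34)) = 1/(-7 + sqrt(-37)) = 1/(-7 + I*sqrt(37))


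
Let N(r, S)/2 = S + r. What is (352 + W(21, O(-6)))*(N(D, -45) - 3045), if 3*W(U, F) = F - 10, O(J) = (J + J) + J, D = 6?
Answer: -1070148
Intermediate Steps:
N(r, S) = 2*S + 2*r (N(r, S) = 2*(S + r) = 2*S + 2*r)
O(J) = 3*J (O(J) = 2*J + J = 3*J)
W(U, F) = -10/3 + F/3 (W(U, F) = (F - 10)/3 = (-10 + F)/3 = -10/3 + F/3)
(352 + W(21, O(-6)))*(N(D, -45) - 3045) = (352 + (-10/3 + (3*(-6))/3))*((2*(-45) + 2*6) - 3045) = (352 + (-10/3 + (⅓)*(-18)))*((-90 + 12) - 3045) = (352 + (-10/3 - 6))*(-78 - 3045) = (352 - 28/3)*(-3123) = (1028/3)*(-3123) = -1070148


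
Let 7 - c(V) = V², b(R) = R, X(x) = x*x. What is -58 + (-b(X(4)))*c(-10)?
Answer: 1430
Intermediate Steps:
X(x) = x²
c(V) = 7 - V²
-58 + (-b(X(4)))*c(-10) = -58 + (-1*4²)*(7 - 1*(-10)²) = -58 + (-1*16)*(7 - 1*100) = -58 - 16*(7 - 100) = -58 - 16*(-93) = -58 + 1488 = 1430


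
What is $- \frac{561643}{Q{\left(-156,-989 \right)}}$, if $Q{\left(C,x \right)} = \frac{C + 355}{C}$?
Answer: $\frac{87616308}{199} \approx 4.4028 \cdot 10^{5}$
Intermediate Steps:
$Q{\left(C,x \right)} = \frac{355 + C}{C}$
$- \frac{561643}{Q{\left(-156,-989 \right)}} = - \frac{561643}{\frac{1}{-156} \left(355 - 156\right)} = - \frac{561643}{\left(- \frac{1}{156}\right) 199} = - \frac{561643}{- \frac{199}{156}} = \left(-561643\right) \left(- \frac{156}{199}\right) = \frac{87616308}{199}$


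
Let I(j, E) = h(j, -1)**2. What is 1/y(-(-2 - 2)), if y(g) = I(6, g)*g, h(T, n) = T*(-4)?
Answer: 1/2304 ≈ 0.00043403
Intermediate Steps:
h(T, n) = -4*T
I(j, E) = 16*j**2 (I(j, E) = (-4*j)**2 = 16*j**2)
y(g) = 576*g (y(g) = (16*6**2)*g = (16*36)*g = 576*g)
1/y(-(-2 - 2)) = 1/(576*(-(-2 - 2))) = 1/(576*(-1*(-4))) = 1/(576*4) = 1/2304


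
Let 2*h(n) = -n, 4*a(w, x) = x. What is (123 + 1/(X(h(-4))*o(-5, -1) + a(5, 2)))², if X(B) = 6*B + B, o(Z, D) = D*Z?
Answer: 300849025/19881 ≈ 15132.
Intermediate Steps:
a(w, x) = x/4
h(n) = -n/2 (h(n) = (-n)/2 = -n/2)
X(B) = 7*B
(123 + 1/(X(h(-4))*o(-5, -1) + a(5, 2)))² = (123 + 1/((7*(-½*(-4)))*(-1*(-5)) + (¼)*2))² = (123 + 1/((7*2)*5 + ½))² = (123 + 1/(14*5 + ½))² = (123 + 1/(70 + ½))² = (123 + 1/(141/2))² = (123 + 2/141)² = (17345/141)² = 300849025/19881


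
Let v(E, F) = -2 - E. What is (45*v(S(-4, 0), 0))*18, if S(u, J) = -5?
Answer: 2430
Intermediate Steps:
(45*v(S(-4, 0), 0))*18 = (45*(-2 - 1*(-5)))*18 = (45*(-2 + 5))*18 = (45*3)*18 = 135*18 = 2430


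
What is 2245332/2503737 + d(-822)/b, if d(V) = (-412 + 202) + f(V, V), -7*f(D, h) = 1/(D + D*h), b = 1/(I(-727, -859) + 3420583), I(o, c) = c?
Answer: -67412669899792028870/93870942183 ≈ -7.1814e+8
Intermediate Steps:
b = 1/3419724 (b = 1/(-859 + 3420583) = 1/3419724 ≈ 2.9242e-7)
f(D, h) = -1/(7*(D + D*h))
d(V) = -210 - 1/(7*V*(1 + V)) (d(V) = (-412 + 202) - 1/(7*V*(1 + V)) = -210 - 1/(7*V*(1 + V)))
2245332/2503737 + d(-822)/b = 2245332/2503737 + ((⅐)*(-1 - 1470*(-822)*(1 - 822))/(-822*(1 - 822)))/(1/3419724) = 2245332*(1/2503737) + ((⅐)*(-1/822)*(-1 - 1470*(-822)*(-821))/(-821))*3419724 = 748444/834579 + ((⅐)*(-1/822)*(-1/821)*(-1 - 992047140))*3419724 = 748444/834579 + ((⅐)*(-1/822)*(-1/821)*(-992047141))*3419724 = 748444/834579 - 992047141/4724034*3419724 = 748444/834579 - 80774462314502/112477 = -67412669899792028870/93870942183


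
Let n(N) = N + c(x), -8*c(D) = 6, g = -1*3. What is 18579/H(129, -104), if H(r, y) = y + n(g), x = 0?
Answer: -74316/431 ≈ -172.43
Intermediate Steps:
g = -3
c(D) = -3/4 (c(D) = -1/8*6 = -3/4)
n(N) = -3/4 + N (n(N) = N - 3/4 = -3/4 + N)
H(r, y) = -15/4 + y (H(r, y) = y + (-3/4 - 3) = y - 15/4 = -15/4 + y)
18579/H(129, -104) = 18579/(-15/4 - 104) = 18579/(-431/4) = 18579*(-4/431) = -74316/431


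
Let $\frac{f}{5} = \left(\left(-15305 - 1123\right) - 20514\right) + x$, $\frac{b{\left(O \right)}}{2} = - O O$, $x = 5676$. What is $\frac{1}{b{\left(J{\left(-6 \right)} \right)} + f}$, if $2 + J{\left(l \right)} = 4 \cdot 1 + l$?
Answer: $- \frac{1}{156362} \approx -6.3954 \cdot 10^{-6}$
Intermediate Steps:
$J{\left(l \right)} = 2 + l$ ($J{\left(l \right)} = -2 + \left(4 \cdot 1 + l\right) = -2 + \left(4 + l\right) = 2 + l$)
$b{\left(O \right)} = - 2 O^{2}$ ($b{\left(O \right)} = 2 - O O = 2 \left(- O^{2}\right) = - 2 O^{2}$)
$f = -156330$ ($f = 5 \left(\left(\left(-15305 - 1123\right) - 20514\right) + 5676\right) = 5 \left(\left(-16428 - 20514\right) + 5676\right) = 5 \left(-36942 + 5676\right) = 5 \left(-31266\right) = -156330$)
$\frac{1}{b{\left(J{\left(-6 \right)} \right)} + f} = \frac{1}{- 2 \left(2 - 6\right)^{2} - 156330} = \frac{1}{- 2 \left(-4\right)^{2} - 156330} = \frac{1}{\left(-2\right) 16 - 156330} = \frac{1}{-32 - 156330} = \frac{1}{-156362} = - \frac{1}{156362}$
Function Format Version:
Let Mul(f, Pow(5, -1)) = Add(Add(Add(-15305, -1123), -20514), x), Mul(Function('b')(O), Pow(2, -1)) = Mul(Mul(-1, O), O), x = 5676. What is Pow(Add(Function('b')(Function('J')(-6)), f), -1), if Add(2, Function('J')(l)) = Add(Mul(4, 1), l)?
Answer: Rational(-1, 156362) ≈ -6.3954e-6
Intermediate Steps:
Function('J')(l) = Add(2, l) (Function('J')(l) = Add(-2, Add(Mul(4, 1), l)) = Add(-2, Add(4, l)) = Add(2, l))
Function('b')(O) = Mul(-2, Pow(O, 2)) (Function('b')(O) = Mul(2, Mul(Mul(-1, O), O)) = Mul(2, Mul(-1, Pow(O, 2))) = Mul(-2, Pow(O, 2)))
f = -156330 (f = Mul(5, Add(Add(Add(-15305, -1123), -20514), 5676)) = Mul(5, Add(Add(-16428, -20514), 5676)) = Mul(5, Add(-36942, 5676)) = Mul(5, -31266) = -156330)
Pow(Add(Function('b')(Function('J')(-6)), f), -1) = Pow(Add(Mul(-2, Pow(Add(2, -6), 2)), -156330), -1) = Pow(Add(Mul(-2, Pow(-4, 2)), -156330), -1) = Pow(Add(Mul(-2, 16), -156330), -1) = Pow(Add(-32, -156330), -1) = Pow(-156362, -1) = Rational(-1, 156362)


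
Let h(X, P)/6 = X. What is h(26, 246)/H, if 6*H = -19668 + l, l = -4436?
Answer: -117/3013 ≈ -0.038832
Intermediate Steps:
h(X, P) = 6*X
H = -12052/3 (H = (-19668 - 4436)/6 = (⅙)*(-24104) = -12052/3 ≈ -4017.3)
h(26, 246)/H = (6*26)/(-12052/3) = 156*(-3/12052) = -117/3013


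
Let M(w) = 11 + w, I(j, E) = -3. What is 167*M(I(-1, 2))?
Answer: 1336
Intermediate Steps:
167*M(I(-1, 2)) = 167*(11 - 3) = 167*8 = 1336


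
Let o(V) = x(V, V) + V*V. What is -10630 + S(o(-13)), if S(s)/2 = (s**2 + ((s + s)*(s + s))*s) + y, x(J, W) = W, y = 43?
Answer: 30409456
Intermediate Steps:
o(V) = V + V**2 (o(V) = V + V*V = V + V**2)
S(s) = 86 + 2*s**2 + 8*s**3 (S(s) = 2*((s**2 + ((s + s)*(s + s))*s) + 43) = 2*((s**2 + ((2*s)*(2*s))*s) + 43) = 2*((s**2 + (4*s**2)*s) + 43) = 2*((s**2 + 4*s**3) + 43) = 2*(43 + s**2 + 4*s**3) = 86 + 2*s**2 + 8*s**3)
-10630 + S(o(-13)) = -10630 + (86 + 2*(-13*(1 - 13))**2 + 8*(-13*(1 - 13))**3) = -10630 + (86 + 2*(-13*(-12))**2 + 8*(-13*(-12))**3) = -10630 + (86 + 2*156**2 + 8*156**3) = -10630 + (86 + 2*24336 + 8*3796416) = -10630 + (86 + 48672 + 30371328) = -10630 + 30420086 = 30409456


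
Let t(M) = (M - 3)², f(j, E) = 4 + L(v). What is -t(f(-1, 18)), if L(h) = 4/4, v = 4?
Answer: -4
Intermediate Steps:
L(h) = 1 (L(h) = 4*(¼) = 1)
f(j, E) = 5 (f(j, E) = 4 + 1 = 5)
t(M) = (-3 + M)²
-t(f(-1, 18)) = -(-3 + 5)² = -1*2² = -1*4 = -4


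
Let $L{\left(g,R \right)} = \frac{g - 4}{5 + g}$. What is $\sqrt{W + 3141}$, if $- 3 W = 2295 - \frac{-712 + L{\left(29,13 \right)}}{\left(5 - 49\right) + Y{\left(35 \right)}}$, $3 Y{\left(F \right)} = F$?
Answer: $\frac{3 \sqrt{2880337982}}{3298} \approx 48.819$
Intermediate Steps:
$Y{\left(F \right)} = \frac{F}{3}$
$L{\left(g,R \right)} = \frac{-4 + g}{5 + g}$
$W = - \frac{2498787}{3298}$ ($W = - \frac{2295 - \frac{-712 + \frac{-4 + 29}{5 + 29}}{\left(5 - 49\right) + \frac{1}{3} \cdot 35}}{3} = - \frac{2295 - \frac{-712 + \frac{1}{34} \cdot 25}{\left(5 - 49\right) + \frac{35}{3}}}{3} = - \frac{2295 - \frac{-712 + \frac{1}{34} \cdot 25}{-44 + \frac{35}{3}}}{3} = - \frac{2295 - \frac{-712 + \frac{25}{34}}{- \frac{97}{3}}}{3} = - \frac{2295 - \left(- \frac{24183}{34}\right) \left(- \frac{3}{97}\right)}{3} = - \frac{2295 - \frac{72549}{3298}}{3} = \left(- \frac{1}{3}\right) \frac{7496361}{3298} = - \frac{2498787}{3298} \approx -757.67$)
$\sqrt{W + 3141} = \sqrt{- \frac{2498787}{3298} + 3141} = \sqrt{\frac{7860231}{3298}} = \frac{3 \sqrt{2880337982}}{3298}$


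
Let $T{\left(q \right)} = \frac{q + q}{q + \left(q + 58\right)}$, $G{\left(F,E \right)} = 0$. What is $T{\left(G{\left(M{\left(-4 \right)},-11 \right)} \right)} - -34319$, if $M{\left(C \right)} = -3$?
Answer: $34319$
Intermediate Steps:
$T{\left(q \right)} = \frac{2 q}{58 + 2 q}$ ($T{\left(q \right)} = \frac{2 q}{q + \left(58 + q\right)} = \frac{2 q}{58 + 2 q}$)
$T{\left(G{\left(M{\left(-4 \right)},-11 \right)} \right)} - -34319 = \frac{0}{29 + 0} - -34319 = \frac{0}{29} + 34319 = 0 \cdot \frac{1}{29} + 34319 = 0 + 34319 = 34319$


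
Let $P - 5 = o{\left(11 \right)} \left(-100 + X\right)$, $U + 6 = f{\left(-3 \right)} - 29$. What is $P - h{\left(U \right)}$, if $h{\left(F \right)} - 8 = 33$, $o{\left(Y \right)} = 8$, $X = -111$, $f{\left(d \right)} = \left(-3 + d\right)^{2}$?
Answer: $-1724$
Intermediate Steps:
$U = 1$ ($U = -6 + \left(\left(-3 - 3\right)^{2} - 29\right) = -6 - \left(29 - \left(-6\right)^{2}\right) = -6 + \left(36 - 29\right) = -6 + 7 = 1$)
$h{\left(F \right)} = 41$ ($h{\left(F \right)} = 8 + 33 = 41$)
$P = -1683$ ($P = 5 + 8 \left(-100 - 111\right) = 5 + 8 \left(-211\right) = 5 - 1688 = -1683$)
$P - h{\left(U \right)} = -1683 - 41 = -1724$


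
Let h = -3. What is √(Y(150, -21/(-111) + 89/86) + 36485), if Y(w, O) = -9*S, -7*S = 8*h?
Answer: √1786253/7 ≈ 190.93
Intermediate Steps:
S = 24/7 (S = -8*(-3)/7 = -⅐*(-24) = 24/7 ≈ 3.4286)
Y(w, O) = -216/7 (Y(w, O) = -9*24/7 = -216/7)
√(Y(150, -21/(-111) + 89/86) + 36485) = √(-216/7 + 36485) = √(255179/7) = √1786253/7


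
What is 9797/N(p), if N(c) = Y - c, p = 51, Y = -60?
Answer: -9797/111 ≈ -88.261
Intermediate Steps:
N(c) = -60 - c
9797/N(p) = 9797/(-60 - 1*51) = 9797/(-60 - 51) = 9797/(-111) = 9797*(-1/111) = -9797/111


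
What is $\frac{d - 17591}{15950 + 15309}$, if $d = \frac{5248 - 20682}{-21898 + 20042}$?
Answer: $- \frac{16316731}{29008352} \approx -0.56248$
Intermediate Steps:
$d = \frac{7717}{928}$ ($d = - \frac{15434}{-1856} = \left(-15434\right) \left(- \frac{1}{1856}\right) = \frac{7717}{928} \approx 8.3157$)
$\frac{d - 17591}{15950 + 15309} = \frac{\frac{7717}{928} - 17591}{15950 + 15309} = - \frac{16316731}{928 \cdot 31259} = \left(- \frac{16316731}{928}\right) \frac{1}{31259} = - \frac{16316731}{29008352}$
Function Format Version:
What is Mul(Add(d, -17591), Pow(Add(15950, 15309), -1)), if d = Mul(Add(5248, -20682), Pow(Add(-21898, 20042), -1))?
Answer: Rational(-16316731, 29008352) ≈ -0.56248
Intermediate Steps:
d = Rational(7717, 928) (d = Mul(-15434, Pow(-1856, -1)) = Mul(-15434, Rational(-1, 1856)) = Rational(7717, 928) ≈ 8.3157)
Mul(Add(d, -17591), Pow(Add(15950, 15309), -1)) = Mul(Add(Rational(7717, 928), -17591), Pow(Add(15950, 15309), -1)) = Mul(Rational(-16316731, 928), Pow(31259, -1)) = Mul(Rational(-16316731, 928), Rational(1, 31259)) = Rational(-16316731, 29008352)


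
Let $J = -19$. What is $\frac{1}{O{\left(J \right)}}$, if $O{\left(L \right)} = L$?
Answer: $- \frac{1}{19} \approx -0.052632$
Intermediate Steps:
$\frac{1}{O{\left(J \right)}} = \frac{1}{-19} = - \frac{1}{19}$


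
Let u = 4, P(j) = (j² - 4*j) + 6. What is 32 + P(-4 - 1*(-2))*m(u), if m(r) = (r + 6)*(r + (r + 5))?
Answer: 2372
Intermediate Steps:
P(j) = 6 + j² - 4*j
m(r) = (5 + 2*r)*(6 + r) (m(r) = (6 + r)*(r + (5 + r)) = (6 + r)*(5 + 2*r) = (5 + 2*r)*(6 + r))
32 + P(-4 - 1*(-2))*m(u) = 32 + (6 + (-4 - 1*(-2))² - 4*(-4 - 1*(-2)))*(30 + 2*4² + 17*4) = 32 + (6 + (-4 + 2)² - 4*(-4 + 2))*(30 + 2*16 + 68) = 32 + (6 + (-2)² - 4*(-2))*(30 + 32 + 68) = 32 + (6 + 4 + 8)*130 = 32 + 18*130 = 32 + 2340 = 2372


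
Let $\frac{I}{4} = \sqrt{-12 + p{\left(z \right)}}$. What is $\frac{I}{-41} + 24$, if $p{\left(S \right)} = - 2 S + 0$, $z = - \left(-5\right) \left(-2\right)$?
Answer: $24 - \frac{8 \sqrt{2}}{41} \approx 23.724$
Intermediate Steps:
$z = -10$ ($z = \left(-1\right) 10 = -10$)
$p{\left(S \right)} = - 2 S$
$I = 8 \sqrt{2}$ ($I = 4 \sqrt{-12 - -20} = 4 \sqrt{-12 + 20} = 4 \sqrt{8} = 4 \cdot 2 \sqrt{2} = 8 \sqrt{2} \approx 11.314$)
$\frac{I}{-41} + 24 = \frac{8 \sqrt{2}}{-41} + 24 = - \frac{8 \sqrt{2}}{41} + 24 = 24 - \frac{8 \sqrt{2}}{41}$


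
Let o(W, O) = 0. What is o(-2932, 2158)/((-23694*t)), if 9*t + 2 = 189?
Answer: 0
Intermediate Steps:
t = 187/9 (t = -2/9 + (1/9)*189 = -2/9 + 21 = 187/9 ≈ 20.778)
o(-2932, 2158)/((-23694*t)) = 0/((-23694*187/9)) = 0/(-1476926/3) = 0*(-3/1476926) = 0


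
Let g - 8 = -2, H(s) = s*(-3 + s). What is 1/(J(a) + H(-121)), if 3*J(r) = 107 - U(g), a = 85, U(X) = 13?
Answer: 3/45106 ≈ 6.6510e-5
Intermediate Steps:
g = 6 (g = 8 - 2 = 6)
J(r) = 94/3 (J(r) = (107 - 1*13)/3 = (107 - 13)/3 = (1/3)*94 = 94/3)
1/(J(a) + H(-121)) = 1/(94/3 - 121*(-3 - 121)) = 1/(94/3 - 121*(-124)) = 1/(94/3 + 15004) = 1/(45106/3) = 3/45106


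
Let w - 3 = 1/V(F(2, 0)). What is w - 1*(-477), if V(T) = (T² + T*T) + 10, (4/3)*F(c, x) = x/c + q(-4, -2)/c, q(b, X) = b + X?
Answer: 77288/161 ≈ 480.05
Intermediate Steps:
q(b, X) = X + b
F(c, x) = -9/(2*c) + 3*x/(4*c) (F(c, x) = 3*(x/c + (-2 - 4)/c)/4 = 3*(x/c - 6/c)/4 = 3*(-6/c + x/c)/4 = -9/(2*c) + 3*x/(4*c))
V(T) = 10 + 2*T² (V(T) = (T² + T²) + 10 = 2*T² + 10 = 10 + 2*T²)
w = 491/161 (w = 3 + 1/(10 + 2*((¾)*(-6 + 0)/2)²) = 3 + 1/(10 + 2*((¾)*(½)*(-6))²) = 3 + 1/(10 + 2*(-9/4)²) = 3 + 1/(10 + 2*(81/16)) = 3 + 1/(10 + 81/8) = 3 + 1/(161/8) = 3 + 8/161 = 491/161 ≈ 3.0497)
w - 1*(-477) = 491/161 - 1*(-477) = 491/161 + 477 = 77288/161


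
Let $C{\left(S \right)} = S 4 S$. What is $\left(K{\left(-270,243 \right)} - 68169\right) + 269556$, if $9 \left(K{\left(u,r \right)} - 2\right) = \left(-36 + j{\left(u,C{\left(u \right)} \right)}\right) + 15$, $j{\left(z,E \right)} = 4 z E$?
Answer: $- \frac{104371840}{3} \approx -3.4791 \cdot 10^{7}$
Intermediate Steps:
$C{\left(S \right)} = 4 S^{2}$ ($C{\left(S \right)} = 4 S S = 4 S^{2}$)
$j{\left(z,E \right)} = 4 E z$
$K{\left(u,r \right)} = - \frac{1}{3} + \frac{16 u^{3}}{9}$ ($K{\left(u,r \right)} = 2 + \frac{\left(-36 + 4 \cdot 4 u^{2} u\right) + 15}{9} = 2 + \frac{\left(-36 + 16 u^{3}\right) + 15}{9} = 2 + \frac{-21 + 16 u^{3}}{9} = 2 + \left(- \frac{7}{3} + \frac{16 u^{3}}{9}\right) = - \frac{1}{3} + \frac{16 u^{3}}{9}$)
$\left(K{\left(-270,243 \right)} - 68169\right) + 269556 = \left(\left(- \frac{1}{3} + \frac{16 \left(-270\right)^{3}}{9}\right) - 68169\right) + 269556 = \left(\left(- \frac{1}{3} + \frac{16}{9} \left(-19683000\right)\right) - 68169\right) + 269556 = \left(\left(- \frac{1}{3} - 34992000\right) - 68169\right) + 269556 = \left(- \frac{104976001}{3} - 68169\right) + 269556 = - \frac{105180508}{3} + 269556 = - \frac{104371840}{3}$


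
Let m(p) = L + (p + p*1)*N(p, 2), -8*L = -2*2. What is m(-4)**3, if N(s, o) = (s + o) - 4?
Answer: 912673/8 ≈ 1.1408e+5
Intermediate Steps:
N(s, o) = -4 + o + s (N(s, o) = (o + s) - 4 = -4 + o + s)
L = 1/2 (L = -(-1)*2/4 = -1/8*(-4) = 1/2 ≈ 0.50000)
m(p) = 1/2 + 2*p*(-2 + p) (m(p) = 1/2 + (p + p*1)*(-4 + 2 + p) = 1/2 + (p + p)*(-2 + p) = 1/2 + (2*p)*(-2 + p) = 1/2 + 2*p*(-2 + p))
m(-4)**3 = (1/2 + 2*(-4)*(-2 - 4))**3 = (1/2 + 2*(-4)*(-6))**3 = (1/2 + 48)**3 = (97/2)**3 = 912673/8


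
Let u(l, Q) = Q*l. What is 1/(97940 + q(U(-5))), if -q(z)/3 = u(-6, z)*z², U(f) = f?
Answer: 1/95690 ≈ 1.0450e-5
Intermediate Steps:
q(z) = 18*z³ (q(z) = -3*z*(-6)*z² = -3*(-6*z)*z² = -(-18)*z³ = 18*z³)
1/(97940 + q(U(-5))) = 1/(97940 + 18*(-5)³) = 1/(97940 + 18*(-125)) = 1/(97940 - 2250) = 1/95690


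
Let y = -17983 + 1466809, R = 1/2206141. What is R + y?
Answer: 3196314440467/2206141 ≈ 1.4488e+6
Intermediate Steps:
R = 1/2206141 ≈ 4.5328e-7
y = 1448826
R + y = 1/2206141 + 1448826 = 3196314440467/2206141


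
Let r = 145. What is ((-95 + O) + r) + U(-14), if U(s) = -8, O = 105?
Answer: 147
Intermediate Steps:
((-95 + O) + r) + U(-14) = ((-95 + 105) + 145) - 8 = (10 + 145) - 8 = 155 - 8 = 147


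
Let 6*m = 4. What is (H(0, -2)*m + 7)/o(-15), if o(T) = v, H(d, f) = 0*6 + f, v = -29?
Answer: -17/87 ≈ -0.19540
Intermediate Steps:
m = ⅔ (m = (⅙)*4 = ⅔ ≈ 0.66667)
H(d, f) = f (H(d, f) = 0 + f = f)
o(T) = -29
(H(0, -2)*m + 7)/o(-15) = (-2*⅔ + 7)/(-29) = (-4/3 + 7)*(-1/29) = (17/3)*(-1/29) = -17/87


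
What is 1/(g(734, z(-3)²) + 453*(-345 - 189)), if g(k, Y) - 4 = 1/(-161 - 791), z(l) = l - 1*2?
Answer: -952/230286897 ≈ -4.1340e-6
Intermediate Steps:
z(l) = -2 + l (z(l) = l - 2 = -2 + l)
g(k, Y) = 3807/952 (g(k, Y) = 4 + 1/(-161 - 791) = 4 + 1/(-952) = 4 - 1/952 = 3807/952)
1/(g(734, z(-3)²) + 453*(-345 - 189)) = 1/(3807/952 + 453*(-345 - 189)) = 1/(3807/952 + 453*(-534)) = 1/(3807/952 - 241902) = 1/(-230286897/952) = -952/230286897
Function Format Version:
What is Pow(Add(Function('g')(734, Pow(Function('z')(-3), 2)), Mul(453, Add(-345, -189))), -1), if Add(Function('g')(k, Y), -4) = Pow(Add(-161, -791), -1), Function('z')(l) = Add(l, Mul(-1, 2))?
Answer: Rational(-952, 230286897) ≈ -4.1340e-6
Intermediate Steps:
Function('z')(l) = Add(-2, l) (Function('z')(l) = Add(l, -2) = Add(-2, l))
Function('g')(k, Y) = Rational(3807, 952) (Function('g')(k, Y) = Add(4, Pow(Add(-161, -791), -1)) = Add(4, Pow(-952, -1)) = Add(4, Rational(-1, 952)) = Rational(3807, 952))
Pow(Add(Function('g')(734, Pow(Function('z')(-3), 2)), Mul(453, Add(-345, -189))), -1) = Pow(Add(Rational(3807, 952), Mul(453, Add(-345, -189))), -1) = Pow(Add(Rational(3807, 952), Mul(453, -534)), -1) = Pow(Add(Rational(3807, 952), -241902), -1) = Pow(Rational(-230286897, 952), -1) = Rational(-952, 230286897)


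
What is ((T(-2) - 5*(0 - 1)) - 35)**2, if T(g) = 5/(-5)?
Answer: 961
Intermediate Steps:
T(g) = -1 (T(g) = 5*(-1/5) = -1)
((T(-2) - 5*(0 - 1)) - 35)**2 = ((-1 - 5*(0 - 1)) - 35)**2 = ((-1 - 5*(-1)) - 35)**2 = ((-1 - 1*(-5)) - 35)**2 = ((-1 + 5) - 35)**2 = (4 - 35)**2 = (-31)**2 = 961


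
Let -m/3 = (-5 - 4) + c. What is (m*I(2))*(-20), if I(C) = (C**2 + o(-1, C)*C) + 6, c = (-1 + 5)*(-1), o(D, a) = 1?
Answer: -9360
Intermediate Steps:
c = -4 (c = 4*(-1) = -4)
m = 39 (m = -3*((-5 - 4) - 4) = -3*(-9 - 4) = -3*(-13) = 39)
I(C) = 6 + C + C**2 (I(C) = (C**2 + 1*C) + 6 = (C**2 + C) + 6 = (C + C**2) + 6 = 6 + C + C**2)
(m*I(2))*(-20) = (39*(6 + 2 + 2**2))*(-20) = (39*(6 + 2 + 4))*(-20) = (39*12)*(-20) = 468*(-20) = -9360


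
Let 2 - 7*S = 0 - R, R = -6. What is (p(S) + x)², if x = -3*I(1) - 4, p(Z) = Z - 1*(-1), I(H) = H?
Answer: 2116/49 ≈ 43.184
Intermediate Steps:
S = -4/7 (S = 2/7 - (0 - 1*(-6))/7 = 2/7 - (0 + 6)/7 = 2/7 - ⅐*6 = 2/7 - 6/7 = -4/7 ≈ -0.57143)
p(Z) = 1 + Z (p(Z) = Z + 1 = 1 + Z)
x = -7 (x = -3*1 - 4 = -3 - 4 = -7)
(p(S) + x)² = ((1 - 4/7) - 7)² = (3/7 - 7)² = (-46/7)² = 2116/49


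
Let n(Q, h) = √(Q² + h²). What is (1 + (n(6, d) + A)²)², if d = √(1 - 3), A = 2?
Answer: 2065 + 312*√34 ≈ 3884.3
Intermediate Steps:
d = I*√2 (d = √(-2) = I*√2 ≈ 1.4142*I)
(1 + (n(6, d) + A)²)² = (1 + (√(6² + (I*√2)²) + 2)²)² = (1 + (√(36 - 2) + 2)²)² = (1 + (√34 + 2)²)² = (1 + (2 + √34)²)²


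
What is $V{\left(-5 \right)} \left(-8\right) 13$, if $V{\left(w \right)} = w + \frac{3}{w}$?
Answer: $\frac{2912}{5} \approx 582.4$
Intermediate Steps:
$V{\left(-5 \right)} \left(-8\right) 13 = \left(-5 + \frac{3}{-5}\right) \left(-8\right) 13 = \left(-5 + 3 \left(- \frac{1}{5}\right)\right) \left(-8\right) 13 = \left(-5 - \frac{3}{5}\right) \left(-8\right) 13 = \left(- \frac{28}{5}\right) \left(-8\right) 13 = \frac{224}{5} \cdot 13 = \frac{2912}{5}$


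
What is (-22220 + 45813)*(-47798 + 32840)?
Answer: -352904094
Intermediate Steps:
(-22220 + 45813)*(-47798 + 32840) = 23593*(-14958) = -352904094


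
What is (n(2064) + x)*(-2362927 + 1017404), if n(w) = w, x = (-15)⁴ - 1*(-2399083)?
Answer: -3298915616756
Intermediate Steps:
x = 2449708 (x = 50625 + 2399083 = 2449708)
(n(2064) + x)*(-2362927 + 1017404) = (2064 + 2449708)*(-2362927 + 1017404) = 2451772*(-1345523) = -3298915616756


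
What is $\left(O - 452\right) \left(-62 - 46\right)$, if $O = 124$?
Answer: $35424$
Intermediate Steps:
$\left(O - 452\right) \left(-62 - 46\right) = \left(124 - 452\right) \left(-62 - 46\right) = \left(-328\right) \left(-108\right) = 35424$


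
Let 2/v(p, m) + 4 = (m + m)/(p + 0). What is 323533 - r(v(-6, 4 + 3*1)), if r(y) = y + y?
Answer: 6147139/19 ≈ 3.2353e+5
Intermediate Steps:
v(p, m) = 2/(-4 + 2*m/p) (v(p, m) = 2/(-4 + (m + m)/(p + 0)) = 2/(-4 + (2*m)/p) = 2/(-4 + 2*m/p))
r(y) = 2*y
323533 - r(v(-6, 4 + 3*1)) = 323533 - 2*(-6/((4 + 3*1) - 2*(-6))) = 323533 - 2*(-6/((4 + 3) + 12)) = 323533 - 2*(-6/(7 + 12)) = 323533 - 2*(-6/19) = 323533 - 2*(-6*1/19) = 323533 - 2*(-6)/19 = 323533 - 1*(-12/19) = 323533 + 12/19 = 6147139/19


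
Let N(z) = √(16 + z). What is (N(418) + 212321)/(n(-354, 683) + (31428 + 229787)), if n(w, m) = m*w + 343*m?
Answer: 212321/253702 + √434/253702 ≈ 0.83697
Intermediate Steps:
n(w, m) = 343*m + m*w
(N(418) + 212321)/(n(-354, 683) + (31428 + 229787)) = (√(16 + 418) + 212321)/(683*(343 - 354) + (31428 + 229787)) = (√434 + 212321)/(683*(-11) + 261215) = (212321 + √434)/(-7513 + 261215) = (212321 + √434)/253702 = (212321 + √434)*(1/253702) = 212321/253702 + √434/253702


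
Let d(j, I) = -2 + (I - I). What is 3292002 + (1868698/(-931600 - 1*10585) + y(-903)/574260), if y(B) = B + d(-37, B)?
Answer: 356233351322465059/108211831620 ≈ 3.2920e+6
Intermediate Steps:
d(j, I) = -2 (d(j, I) = -2 + 0 = -2)
y(B) = -2 + B (y(B) = B - 2 = -2 + B)
3292002 + (1868698/(-931600 - 1*10585) + y(-903)/574260) = 3292002 + (1868698/(-931600 - 1*10585) + (-2 - 903)/574260) = 3292002 + (1868698/(-931600 - 10585) - 905*1/574260) = 3292002 + (1868698/(-942185) - 181/114852) = 3292002 + (1868698*(-1/942185) - 181/114852) = 3292002 + (-1868698/942185 - 181/114852) = 3292002 - 214794238181/108211831620 = 356233351322465059/108211831620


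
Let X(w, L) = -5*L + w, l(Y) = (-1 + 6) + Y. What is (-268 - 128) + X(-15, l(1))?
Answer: -441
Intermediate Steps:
l(Y) = 5 + Y
X(w, L) = w - 5*L
(-268 - 128) + X(-15, l(1)) = (-268 - 128) + (-15 - 5*(5 + 1)) = -396 + (-15 - 5*6) = -396 + (-15 - 30) = -396 - 45 = -441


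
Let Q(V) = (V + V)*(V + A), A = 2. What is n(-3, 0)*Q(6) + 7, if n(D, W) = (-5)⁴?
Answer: 60007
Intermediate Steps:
n(D, W) = 625
Q(V) = 2*V*(2 + V) (Q(V) = (V + V)*(V + 2) = (2*V)*(2 + V) = 2*V*(2 + V))
n(-3, 0)*Q(6) + 7 = 625*(2*6*(2 + 6)) + 7 = 625*(2*6*8) + 7 = 625*96 + 7 = 60000 + 7 = 60007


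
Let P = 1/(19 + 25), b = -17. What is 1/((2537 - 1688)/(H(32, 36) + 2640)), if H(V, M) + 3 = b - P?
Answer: 115279/37356 ≈ 3.0860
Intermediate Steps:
P = 1/44 ≈ 0.022727
H(V, M) = -881/44 (H(V, M) = -3 + (-17 - 1*1/44) = -3 + (-17 - 1/44) = -3 - 749/44 = -881/44)
1/((2537 - 1688)/(H(32, 36) + 2640)) = 1/((2537 - 1688)/(-881/44 + 2640)) = 1/(849/(115279/44)) = 1/(849*(44/115279)) = 1/(37356/115279) = 115279/37356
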